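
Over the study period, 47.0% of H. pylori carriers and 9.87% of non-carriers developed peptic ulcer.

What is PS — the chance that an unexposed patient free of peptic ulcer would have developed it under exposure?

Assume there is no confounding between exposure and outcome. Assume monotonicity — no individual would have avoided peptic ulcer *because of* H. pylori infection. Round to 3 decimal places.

PS ≈ 0.412

p₁ = 0.47, p₀ = 0.0987.
Under exogeneity and monotonicity, PS = (p₁ − p₀) / (1 − p₀).
PS = (0.47 − 0.0987) / (1 − 0.0987) = 0.3713 / 0.9013 ≈ 0.4120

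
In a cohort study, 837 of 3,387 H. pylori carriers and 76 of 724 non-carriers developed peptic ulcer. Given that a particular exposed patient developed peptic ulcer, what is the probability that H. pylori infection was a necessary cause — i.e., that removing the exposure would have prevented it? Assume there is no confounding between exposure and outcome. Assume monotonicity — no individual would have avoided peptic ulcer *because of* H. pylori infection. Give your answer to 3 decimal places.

PN ≈ 0.575

p₁ = P(outcome | exposed) = 837/3387 = 0.24712
p₀ = P(outcome | unexposed) = 76/724 = 0.10497
Under exogeneity and monotonicity, PN = (p₁ − p₀) / p₁.
PN = (0.24712 − 0.10497) / 0.24712 = 0.14215 / 0.24712 ≈ 0.5752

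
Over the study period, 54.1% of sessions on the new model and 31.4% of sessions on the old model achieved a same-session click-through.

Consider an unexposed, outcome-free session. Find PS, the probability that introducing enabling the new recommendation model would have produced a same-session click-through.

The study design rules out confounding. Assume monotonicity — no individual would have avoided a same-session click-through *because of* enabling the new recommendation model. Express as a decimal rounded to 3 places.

PS ≈ 0.331

p₁ = 0.541, p₀ = 0.314.
Under exogeneity and monotonicity, PS = (p₁ − p₀) / (1 − p₀).
PS = (0.541 − 0.314) / (1 − 0.314) = 0.227 / 0.686 ≈ 0.3309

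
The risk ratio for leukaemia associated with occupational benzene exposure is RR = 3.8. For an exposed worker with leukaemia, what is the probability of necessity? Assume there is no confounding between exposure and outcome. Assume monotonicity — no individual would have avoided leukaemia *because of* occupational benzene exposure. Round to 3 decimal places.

PN ≈ 0.737

Under exogeneity and monotonicity, PN = (RR − 1) / RR = 1 − 1/RR.
PN = (3.8 − 1) / 3.8 = 2.8 / 3.8 ≈ 0.7368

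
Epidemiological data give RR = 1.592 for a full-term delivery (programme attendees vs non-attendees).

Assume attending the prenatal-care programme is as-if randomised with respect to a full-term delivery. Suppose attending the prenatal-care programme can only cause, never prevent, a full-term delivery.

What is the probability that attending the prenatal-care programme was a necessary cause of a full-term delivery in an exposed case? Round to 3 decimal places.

PN ≈ 0.372

Under exogeneity and monotonicity, PN = (RR − 1) / RR = 1 − 1/RR.
PN = (1.592 − 1) / 1.592 = 0.592 / 1.592 ≈ 0.3719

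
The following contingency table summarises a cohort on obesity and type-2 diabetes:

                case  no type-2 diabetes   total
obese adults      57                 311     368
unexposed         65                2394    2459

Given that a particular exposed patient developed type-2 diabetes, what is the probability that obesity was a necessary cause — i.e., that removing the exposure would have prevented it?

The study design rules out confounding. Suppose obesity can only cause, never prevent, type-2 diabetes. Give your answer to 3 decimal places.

p₁ = P(outcome | exposed) = 57/368 = 0.15489
p₀ = P(outcome | unexposed) = 65/2459 = 0.026434
Under exogeneity and monotonicity, PN = (p₁ − p₀)/p₁.
PN = (0.15489 − 0.026434) / 0.15489 ≈ 0.8293

PN ≈ 0.829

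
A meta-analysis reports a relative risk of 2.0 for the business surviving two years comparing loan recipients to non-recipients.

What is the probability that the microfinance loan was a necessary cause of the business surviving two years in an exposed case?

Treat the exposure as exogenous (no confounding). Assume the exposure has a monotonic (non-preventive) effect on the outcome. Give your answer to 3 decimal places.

PN ≈ 0.500

Under exogeneity and monotonicity, PN = (RR − 1) / RR = 1 − 1/RR.
PN = (2.0 − 1) / 2.0 = 1 / 2.0 ≈ 0.5000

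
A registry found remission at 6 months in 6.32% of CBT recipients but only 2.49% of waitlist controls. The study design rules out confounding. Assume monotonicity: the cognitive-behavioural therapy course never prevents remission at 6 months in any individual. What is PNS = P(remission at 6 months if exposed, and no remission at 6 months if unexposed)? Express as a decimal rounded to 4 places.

p₁ = 0.0632, p₀ = 0.0249.
Under exogeneity and monotonicity, PNS = p₁ − p₀.
PNS = 0.0632 − 0.0249 = 0.0383

PNS ≈ 0.0383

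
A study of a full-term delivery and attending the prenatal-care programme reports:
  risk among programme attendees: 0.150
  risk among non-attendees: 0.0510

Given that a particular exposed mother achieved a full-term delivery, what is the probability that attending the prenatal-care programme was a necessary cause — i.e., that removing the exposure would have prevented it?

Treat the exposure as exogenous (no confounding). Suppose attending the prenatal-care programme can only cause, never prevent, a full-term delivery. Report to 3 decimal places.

PN ≈ 0.660

Let p₁ = 0.15, p₀ = 0.051.
Under exogeneity and monotonicity, PN = (p₁ − p₀) / p₁.
PN = (0.15 − 0.051) / 0.15 = 0.099 / 0.15 ≈ 0.6600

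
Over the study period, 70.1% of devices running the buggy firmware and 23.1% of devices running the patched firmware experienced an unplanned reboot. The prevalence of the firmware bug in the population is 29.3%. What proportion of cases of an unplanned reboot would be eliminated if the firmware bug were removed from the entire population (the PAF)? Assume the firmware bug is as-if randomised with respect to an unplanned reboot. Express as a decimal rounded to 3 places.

PAF ≈ 0.373

p₁ = 0.701, p₀ = 0.231.
Overall risk P(Y=1) = π·p₁ + (1−π)·p₀ = 0.293×0.701 + 0.707×0.231 = 0.36871.
Under exogeneity, PAF = [P(Y=1) − p₀] / P(Y=1).
PAF = (0.36871 − 0.231) / 0.36871 ≈ 0.3735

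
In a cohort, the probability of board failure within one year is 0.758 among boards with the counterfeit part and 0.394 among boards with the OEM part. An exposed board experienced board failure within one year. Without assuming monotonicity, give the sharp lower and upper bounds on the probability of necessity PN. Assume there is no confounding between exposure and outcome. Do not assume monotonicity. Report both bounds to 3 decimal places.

0.480 ≤ PN ≤ 0.799

Let p₁ = 0.758, p₀ = 0.394.
Under exogeneity alone the bounds on PN are max{0,(p₁−p₀)/p₁} ≤ PN ≤ min{1,(1−p₀)/p₁}.
  lower = (p₁ − p₀)/p₁ = 0.364 / 0.758 ≈ 0.4802
  upper = min{1, (1 − p₀)/p₁} = 0.606 / 0.758 ≈ 0.7995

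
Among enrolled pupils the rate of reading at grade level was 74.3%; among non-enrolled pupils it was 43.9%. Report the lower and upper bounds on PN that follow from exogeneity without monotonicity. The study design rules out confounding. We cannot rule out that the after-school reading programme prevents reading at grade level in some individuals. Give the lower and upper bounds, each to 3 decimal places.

0.409 ≤ PN ≤ 0.755

p₁ = 0.743, p₀ = 0.439.
Under exogeneity alone the bounds on PN are max{0,(p₁−p₀)/p₁} ≤ PN ≤ min{1,(1−p₀)/p₁}.
  lower = (p₁ − p₀)/p₁ = 0.304 / 0.743 ≈ 0.4092
  upper = min{1, (1 − p₀)/p₁} = 0.561 / 0.743 ≈ 0.7550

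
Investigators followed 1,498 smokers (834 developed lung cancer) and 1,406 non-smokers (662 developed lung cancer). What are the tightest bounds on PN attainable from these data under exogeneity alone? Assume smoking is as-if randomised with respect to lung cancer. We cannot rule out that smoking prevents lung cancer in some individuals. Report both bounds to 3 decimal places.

0.154 ≤ PN ≤ 0.950

p₁ = P(outcome | exposed) = 834/1498 = 0.55674
p₀ = P(outcome | unexposed) = 662/1406 = 0.47084
Under exogeneity alone the bounds on PN are max{0,(p₁−p₀)/p₁} ≤ PN ≤ min{1,(1−p₀)/p₁}.
  lower = (p₁ − p₀)/p₁ = 0.085903 / 0.55674 ≈ 0.1543
  upper = min{1, (1 − p₀)/p₁} = 0.52916 / 0.55674 ≈ 0.9505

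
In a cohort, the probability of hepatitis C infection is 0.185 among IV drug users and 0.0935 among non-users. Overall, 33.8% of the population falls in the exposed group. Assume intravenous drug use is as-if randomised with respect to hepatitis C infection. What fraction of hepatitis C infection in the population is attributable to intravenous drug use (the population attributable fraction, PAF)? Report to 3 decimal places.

Let p₁ = 0.185, p₀ = 0.0935.
Overall risk P(Y=1) = π·p₁ + (1−π)·p₀ = 0.338×0.185 + 0.662×0.0935 = 0.12443.
Under exogeneity, PAF = [P(Y=1) − p₀] / P(Y=1).
PAF = (0.12443 − 0.0935) / 0.12443 ≈ 0.2486

PAF ≈ 0.249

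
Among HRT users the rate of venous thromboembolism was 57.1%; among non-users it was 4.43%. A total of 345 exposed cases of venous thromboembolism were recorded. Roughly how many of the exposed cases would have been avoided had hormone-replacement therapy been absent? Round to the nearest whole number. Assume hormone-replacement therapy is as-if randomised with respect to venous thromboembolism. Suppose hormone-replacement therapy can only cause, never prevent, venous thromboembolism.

p₁ = 0.571, p₀ = 0.0443.
PN = (p₁ − p₀)/p₁ = (0.571 − 0.0443) / 0.571 ≈ 0.92242.
Attributable cases ≈ PN × (exposed cases) = 0.92242 × 345 ≈ 318.23.

about 318 cases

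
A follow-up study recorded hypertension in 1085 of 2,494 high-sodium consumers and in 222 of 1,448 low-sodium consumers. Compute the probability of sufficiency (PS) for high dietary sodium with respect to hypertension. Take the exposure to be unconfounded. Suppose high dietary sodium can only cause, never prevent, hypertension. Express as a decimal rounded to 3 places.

PS ≈ 0.333

p₁ = P(outcome | exposed) = 1085/2494 = 0.43504
p₀ = P(outcome | unexposed) = 222/1448 = 0.15331
Under exogeneity and monotonicity, PS = (p₁ − p₀) / (1 − p₀).
PS = (0.43504 − 0.15331) / (1 − 0.15331) = 0.28173 / 0.84669 ≈ 0.3327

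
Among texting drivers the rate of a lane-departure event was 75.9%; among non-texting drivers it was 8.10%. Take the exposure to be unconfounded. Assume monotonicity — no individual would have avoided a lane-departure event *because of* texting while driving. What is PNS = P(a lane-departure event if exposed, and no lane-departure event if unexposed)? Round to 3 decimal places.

p₁ = 0.759, p₀ = 0.081.
Under exogeneity and monotonicity, PNS = p₁ − p₀.
PNS = 0.759 − 0.081 = 0.678

PNS ≈ 0.678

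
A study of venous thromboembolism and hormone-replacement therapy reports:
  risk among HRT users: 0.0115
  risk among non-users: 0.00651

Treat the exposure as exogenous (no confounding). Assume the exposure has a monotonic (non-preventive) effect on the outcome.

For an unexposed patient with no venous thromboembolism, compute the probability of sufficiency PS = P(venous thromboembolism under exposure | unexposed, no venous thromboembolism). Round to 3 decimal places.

PS ≈ 0.005

Let p₁ = 0.0115, p₀ = 0.00651.
Under exogeneity and monotonicity, PS = (p₁ − p₀) / (1 − p₀).
PS = (0.0115 − 0.00651) / (1 − 0.00651) = 0.00499 / 0.99349 ≈ 0.0050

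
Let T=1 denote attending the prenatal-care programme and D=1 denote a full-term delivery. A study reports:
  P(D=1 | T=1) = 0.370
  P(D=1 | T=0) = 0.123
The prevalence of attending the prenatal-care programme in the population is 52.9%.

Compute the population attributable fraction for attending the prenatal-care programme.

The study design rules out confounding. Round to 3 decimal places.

PAF ≈ 0.515

Let p₁ = 0.37, p₀ = 0.123.
Overall risk P(Y=1) = π·p₁ + (1−π)·p₀ = 0.529×0.37 + 0.471×0.123 = 0.25366.
Under exogeneity, PAF = [P(Y=1) − p₀] / P(Y=1).
PAF = (0.25366 − 0.123) / 0.25366 ≈ 0.5151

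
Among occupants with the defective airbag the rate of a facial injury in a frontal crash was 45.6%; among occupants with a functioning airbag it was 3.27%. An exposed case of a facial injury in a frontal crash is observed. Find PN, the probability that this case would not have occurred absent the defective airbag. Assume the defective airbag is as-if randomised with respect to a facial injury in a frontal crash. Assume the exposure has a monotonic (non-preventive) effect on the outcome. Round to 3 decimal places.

PN ≈ 0.928

p₁ = 0.456, p₀ = 0.0327.
Under exogeneity and monotonicity, PN = (p₁ − p₀) / p₁.
PN = (0.456 − 0.0327) / 0.456 = 0.4233 / 0.456 ≈ 0.9283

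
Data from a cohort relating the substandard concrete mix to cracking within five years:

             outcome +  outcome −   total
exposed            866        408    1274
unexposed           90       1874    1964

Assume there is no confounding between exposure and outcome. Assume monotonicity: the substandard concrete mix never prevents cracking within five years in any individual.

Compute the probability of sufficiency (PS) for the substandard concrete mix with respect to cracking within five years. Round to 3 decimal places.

PS ≈ 0.664

p₁ = P(outcome | exposed) = 866/1274 = 0.67975
p₀ = P(outcome | unexposed) = 90/1964 = 0.045825
Under exogeneity and monotonicity, PS = (p₁ − p₀)/(1 − p₀).
PS = (0.67975 − 0.045825) / 0.95418 ≈ 0.6644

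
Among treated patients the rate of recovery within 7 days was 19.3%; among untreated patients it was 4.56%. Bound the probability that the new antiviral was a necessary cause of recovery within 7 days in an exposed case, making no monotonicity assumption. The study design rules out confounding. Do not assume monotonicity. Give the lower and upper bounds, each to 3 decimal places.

0.764 ≤ PN ≤ 1.000

p₁ = 0.193, p₀ = 0.0456.
Under exogeneity alone the bounds on PN are max{0,(p₁−p₀)/p₁} ≤ PN ≤ min{1,(1−p₀)/p₁}.
  lower = (p₁ − p₀)/p₁ = 0.1474 / 0.193 ≈ 0.7637
  upper = min{1, (1 − p₀)/p₁} = 0.9544 / 0.193 ≈ 4.9451 → capped at 1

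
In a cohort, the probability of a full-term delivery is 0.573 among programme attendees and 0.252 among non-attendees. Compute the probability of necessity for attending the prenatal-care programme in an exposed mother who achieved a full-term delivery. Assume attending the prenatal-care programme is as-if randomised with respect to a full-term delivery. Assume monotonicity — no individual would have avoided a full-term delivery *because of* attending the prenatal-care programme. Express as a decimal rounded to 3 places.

PN ≈ 0.560

Let p₁ = 0.573, p₀ = 0.252.
Under exogeneity and monotonicity, PN = (p₁ − p₀) / p₁.
PN = (0.573 − 0.252) / 0.573 = 0.321 / 0.573 ≈ 0.5602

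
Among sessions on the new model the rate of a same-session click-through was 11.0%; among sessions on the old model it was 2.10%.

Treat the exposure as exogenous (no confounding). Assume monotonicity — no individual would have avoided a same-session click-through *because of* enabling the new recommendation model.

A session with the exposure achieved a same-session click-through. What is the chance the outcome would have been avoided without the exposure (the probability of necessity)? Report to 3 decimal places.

p₁ = 0.11, p₀ = 0.021.
Under exogeneity and monotonicity, PN = (p₁ − p₀) / p₁.
PN = (0.11 − 0.021) / 0.11 = 0.089 / 0.11 ≈ 0.8091

PN ≈ 0.809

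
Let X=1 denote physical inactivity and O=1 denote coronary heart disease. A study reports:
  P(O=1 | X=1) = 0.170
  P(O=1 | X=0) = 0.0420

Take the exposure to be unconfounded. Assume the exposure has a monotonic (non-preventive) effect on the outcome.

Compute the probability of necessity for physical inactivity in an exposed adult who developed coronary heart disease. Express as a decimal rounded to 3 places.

PN ≈ 0.753

Let p₁ = 0.17, p₀ = 0.042.
Under exogeneity and monotonicity, PN = (p₁ − p₀) / p₁.
PN = (0.17 − 0.042) / 0.17 = 0.128 / 0.17 ≈ 0.7529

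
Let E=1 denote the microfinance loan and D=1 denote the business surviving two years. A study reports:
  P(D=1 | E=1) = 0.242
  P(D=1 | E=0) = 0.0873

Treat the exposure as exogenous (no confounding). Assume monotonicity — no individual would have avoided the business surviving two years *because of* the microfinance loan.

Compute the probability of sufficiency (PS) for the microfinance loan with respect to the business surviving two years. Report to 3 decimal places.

PS ≈ 0.169

Let p₁ = 0.242, p₀ = 0.0873.
Under exogeneity and monotonicity, PS = (p₁ − p₀) / (1 − p₀).
PS = (0.242 − 0.0873) / (1 − 0.0873) = 0.1547 / 0.9127 ≈ 0.1695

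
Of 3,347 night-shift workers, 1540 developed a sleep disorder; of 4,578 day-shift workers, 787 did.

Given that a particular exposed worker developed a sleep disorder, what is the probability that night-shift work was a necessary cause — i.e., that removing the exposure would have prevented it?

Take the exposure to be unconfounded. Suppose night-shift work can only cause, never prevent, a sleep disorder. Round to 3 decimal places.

PN ≈ 0.626

p₁ = P(outcome | exposed) = 1540/3347 = 0.46011
p₀ = P(outcome | unexposed) = 787/4578 = 0.17191
Under exogeneity and monotonicity, PN = (p₁ − p₀) / p₁.
PN = (0.46011 − 0.17191) / 0.46011 = 0.2882 / 0.46011 ≈ 0.6264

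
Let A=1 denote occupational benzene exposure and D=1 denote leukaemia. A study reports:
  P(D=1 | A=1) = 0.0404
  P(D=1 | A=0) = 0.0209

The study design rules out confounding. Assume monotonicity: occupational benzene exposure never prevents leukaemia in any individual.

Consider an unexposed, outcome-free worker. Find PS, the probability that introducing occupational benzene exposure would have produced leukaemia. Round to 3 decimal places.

Let p₁ = 0.0404, p₀ = 0.0209.
Under exogeneity and monotonicity, PS = (p₁ − p₀) / (1 − p₀).
PS = (0.0404 − 0.0209) / (1 − 0.0209) = 0.0195 / 0.9791 ≈ 0.0199

PS ≈ 0.020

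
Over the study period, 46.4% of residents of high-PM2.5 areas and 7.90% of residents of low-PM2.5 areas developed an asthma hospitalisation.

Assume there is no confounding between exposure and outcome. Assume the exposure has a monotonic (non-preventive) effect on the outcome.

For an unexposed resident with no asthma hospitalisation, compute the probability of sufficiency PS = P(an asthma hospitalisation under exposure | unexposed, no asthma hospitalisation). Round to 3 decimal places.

p₁ = 0.464, p₀ = 0.079.
Under exogeneity and monotonicity, PS = (p₁ − p₀) / (1 − p₀).
PS = (0.464 − 0.079) / (1 − 0.079) = 0.385 / 0.921 ≈ 0.4180

PS ≈ 0.418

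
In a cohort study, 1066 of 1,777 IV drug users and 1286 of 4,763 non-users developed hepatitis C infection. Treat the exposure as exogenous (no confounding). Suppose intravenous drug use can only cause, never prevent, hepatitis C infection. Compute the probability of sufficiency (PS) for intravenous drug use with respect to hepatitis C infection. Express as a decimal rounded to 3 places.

p₁ = P(outcome | exposed) = 1066/1777 = 0.59989
p₀ = P(outcome | unexposed) = 1286/4763 = 0.27
Under exogeneity and monotonicity, PS = (p₁ − p₀) / (1 − p₀).
PS = (0.59989 − 0.27) / (1 − 0.27) = 0.32989 / 0.73 ≈ 0.4519

PS ≈ 0.452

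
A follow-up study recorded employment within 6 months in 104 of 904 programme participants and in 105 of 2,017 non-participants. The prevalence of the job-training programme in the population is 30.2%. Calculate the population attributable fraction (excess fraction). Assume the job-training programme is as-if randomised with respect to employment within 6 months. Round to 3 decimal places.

p₁ = P(outcome | exposed) = 104/904 = 0.11504
p₀ = P(outcome | unexposed) = 105/2017 = 0.052058
Overall risk P(Y=1) = π·p₁ + (1−π)·p₀ = 0.302×0.11504 + 0.698×0.052058 = 0.07108.
Under exogeneity, PAF = [P(Y=1) − p₀] / P(Y=1).
PAF = (0.07108 − 0.052058) / 0.07108 ≈ 0.2676

PAF ≈ 0.268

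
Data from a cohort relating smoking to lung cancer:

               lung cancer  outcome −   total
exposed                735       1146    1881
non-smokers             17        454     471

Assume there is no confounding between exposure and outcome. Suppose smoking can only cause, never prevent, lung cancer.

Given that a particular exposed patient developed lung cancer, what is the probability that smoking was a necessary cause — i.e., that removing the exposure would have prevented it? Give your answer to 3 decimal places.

p₁ = P(outcome | exposed) = 735/1881 = 0.39075
p₀ = P(outcome | unexposed) = 17/471 = 0.036093
Under exogeneity and monotonicity, PN = (p₁ − p₀)/p₁.
PN = (0.39075 − 0.036093) / 0.39075 ≈ 0.9076

PN ≈ 0.908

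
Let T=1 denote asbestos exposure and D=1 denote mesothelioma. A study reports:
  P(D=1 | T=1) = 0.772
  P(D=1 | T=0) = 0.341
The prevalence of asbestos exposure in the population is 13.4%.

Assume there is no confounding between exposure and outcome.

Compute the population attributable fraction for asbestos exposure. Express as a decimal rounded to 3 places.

Let p₁ = 0.772, p₀ = 0.341.
Overall risk P(Y=1) = π·p₁ + (1−π)·p₀ = 0.134×0.772 + 0.866×0.341 = 0.39875.
Under exogeneity, PAF = [P(Y=1) − p₀] / P(Y=1).
PAF = (0.39875 − 0.341) / 0.39875 ≈ 0.1448

PAF ≈ 0.145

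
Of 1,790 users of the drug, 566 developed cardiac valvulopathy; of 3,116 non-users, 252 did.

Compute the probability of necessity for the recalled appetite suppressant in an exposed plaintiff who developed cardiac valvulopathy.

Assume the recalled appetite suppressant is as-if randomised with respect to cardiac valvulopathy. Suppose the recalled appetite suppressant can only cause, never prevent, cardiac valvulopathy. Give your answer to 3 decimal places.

p₁ = P(outcome | exposed) = 566/1790 = 0.3162
p₀ = P(outcome | unexposed) = 252/3116 = 0.080873
Under exogeneity and monotonicity, PN = (p₁ − p₀) / p₁.
PN = (0.3162 − 0.080873) / 0.3162 = 0.23533 / 0.3162 ≈ 0.7442

PN ≈ 0.744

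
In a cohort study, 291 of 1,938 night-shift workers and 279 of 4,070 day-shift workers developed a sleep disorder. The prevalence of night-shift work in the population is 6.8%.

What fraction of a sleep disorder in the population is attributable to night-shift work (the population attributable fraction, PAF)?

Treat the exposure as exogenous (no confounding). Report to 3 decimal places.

p₁ = P(outcome | exposed) = 291/1938 = 0.15015
p₀ = P(outcome | unexposed) = 279/4070 = 0.06855
Overall risk P(Y=1) = π·p₁ + (1−π)·p₀ = 0.068×0.15015 + 0.932×0.06855 = 0.074099.
Under exogeneity, PAF = [P(Y=1) − p₀] / P(Y=1).
PAF = (0.074099 − 0.06855) / 0.074099 ≈ 0.0749

PAF ≈ 0.075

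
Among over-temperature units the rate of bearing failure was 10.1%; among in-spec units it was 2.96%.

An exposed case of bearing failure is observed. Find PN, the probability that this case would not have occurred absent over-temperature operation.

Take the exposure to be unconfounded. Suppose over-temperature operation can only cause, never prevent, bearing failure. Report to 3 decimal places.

PN ≈ 0.707

p₁ = 0.101, p₀ = 0.0296.
Under exogeneity and monotonicity, PN = (p₁ − p₀) / p₁.
PN = (0.101 − 0.0296) / 0.101 = 0.0714 / 0.101 ≈ 0.7069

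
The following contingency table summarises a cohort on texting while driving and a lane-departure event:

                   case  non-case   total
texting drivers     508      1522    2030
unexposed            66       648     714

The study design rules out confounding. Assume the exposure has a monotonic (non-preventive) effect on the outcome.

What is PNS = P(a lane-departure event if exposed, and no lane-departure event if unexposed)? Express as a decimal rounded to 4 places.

PNS ≈ 0.1578

p₁ = P(outcome | exposed) = 508/2030 = 0.25025
p₀ = P(outcome | unexposed) = 66/714 = 0.092437
Under exogeneity and monotonicity, PNS = p₁ − p₀.
PNS = 0.25025 − 0.092437 = 0.15781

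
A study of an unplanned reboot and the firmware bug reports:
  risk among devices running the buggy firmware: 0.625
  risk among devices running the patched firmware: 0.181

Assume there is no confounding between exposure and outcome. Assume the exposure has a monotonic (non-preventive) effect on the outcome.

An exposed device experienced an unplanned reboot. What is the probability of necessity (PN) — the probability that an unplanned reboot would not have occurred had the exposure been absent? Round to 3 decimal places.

PN ≈ 0.710

Let p₁ = 0.625, p₀ = 0.181.
Under exogeneity and monotonicity, PN = (p₁ − p₀) / p₁.
PN = (0.625 − 0.181) / 0.625 = 0.444 / 0.625 ≈ 0.7104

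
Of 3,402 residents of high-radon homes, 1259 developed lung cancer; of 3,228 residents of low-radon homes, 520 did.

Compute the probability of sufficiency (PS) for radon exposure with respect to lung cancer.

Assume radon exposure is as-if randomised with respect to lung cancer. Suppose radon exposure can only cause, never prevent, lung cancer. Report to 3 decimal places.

PS ≈ 0.249

p₁ = P(outcome | exposed) = 1259/3402 = 0.37008
p₀ = P(outcome | unexposed) = 520/3228 = 0.16109
Under exogeneity and monotonicity, PS = (p₁ − p₀) / (1 − p₀).
PS = (0.37008 − 0.16109) / (1 − 0.16109) = 0.20899 / 0.83891 ≈ 0.2491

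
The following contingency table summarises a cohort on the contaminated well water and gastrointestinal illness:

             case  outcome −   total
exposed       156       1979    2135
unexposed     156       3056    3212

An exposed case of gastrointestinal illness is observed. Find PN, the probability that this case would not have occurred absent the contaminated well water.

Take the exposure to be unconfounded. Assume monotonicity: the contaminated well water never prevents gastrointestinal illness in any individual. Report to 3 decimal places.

p₁ = P(outcome | exposed) = 156/2135 = 0.073068
p₀ = P(outcome | unexposed) = 156/3212 = 0.048568
Under exogeneity and monotonicity, PN = (p₁ − p₀)/p₁.
PN = (0.073068 − 0.048568) / 0.073068 ≈ 0.3353

PN ≈ 0.335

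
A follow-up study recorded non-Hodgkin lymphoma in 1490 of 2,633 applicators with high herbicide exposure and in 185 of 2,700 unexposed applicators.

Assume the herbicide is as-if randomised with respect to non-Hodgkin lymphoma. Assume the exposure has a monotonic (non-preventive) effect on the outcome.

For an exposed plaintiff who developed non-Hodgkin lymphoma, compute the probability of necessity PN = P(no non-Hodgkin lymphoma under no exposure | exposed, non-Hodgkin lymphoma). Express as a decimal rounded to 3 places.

PN ≈ 0.879

p₁ = P(outcome | exposed) = 1490/2633 = 0.56589
p₀ = P(outcome | unexposed) = 185/2700 = 0.068519
Under exogeneity and monotonicity, PN = (p₁ − p₀) / p₁.
PN = (0.56589 − 0.068519) / 0.56589 = 0.49738 / 0.56589 ≈ 0.8789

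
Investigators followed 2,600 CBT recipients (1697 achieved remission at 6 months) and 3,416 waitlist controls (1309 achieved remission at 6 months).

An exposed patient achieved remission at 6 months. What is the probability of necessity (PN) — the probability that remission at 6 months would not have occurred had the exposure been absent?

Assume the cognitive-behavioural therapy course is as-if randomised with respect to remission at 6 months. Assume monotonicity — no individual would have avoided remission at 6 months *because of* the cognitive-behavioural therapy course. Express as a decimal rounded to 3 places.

p₁ = P(outcome | exposed) = 1697/2600 = 0.65269
p₀ = P(outcome | unexposed) = 1309/3416 = 0.3832
Under exogeneity and monotonicity, PN = (p₁ − p₀) / p₁.
PN = (0.65269 − 0.3832) / 0.65269 = 0.2695 / 0.65269 ≈ 0.4129

PN ≈ 0.413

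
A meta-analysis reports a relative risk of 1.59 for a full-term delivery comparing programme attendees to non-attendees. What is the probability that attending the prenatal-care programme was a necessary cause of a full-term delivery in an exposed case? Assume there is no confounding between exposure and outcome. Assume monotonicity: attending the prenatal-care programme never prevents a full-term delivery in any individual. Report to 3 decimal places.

Under exogeneity and monotonicity, PN = (RR − 1) / RR = 1 − 1/RR.
PN = (1.59 − 1) / 1.59 = 0.59 / 1.59 ≈ 0.3711

PN ≈ 0.371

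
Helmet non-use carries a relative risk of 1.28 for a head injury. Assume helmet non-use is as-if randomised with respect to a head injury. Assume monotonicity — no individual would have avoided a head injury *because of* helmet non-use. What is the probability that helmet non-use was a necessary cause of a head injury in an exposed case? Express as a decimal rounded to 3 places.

Under exogeneity and monotonicity, PN = (RR − 1) / RR = 1 − 1/RR.
PN = (1.28 − 1) / 1.28 = 0.28 / 1.28 ≈ 0.2188

PN ≈ 0.219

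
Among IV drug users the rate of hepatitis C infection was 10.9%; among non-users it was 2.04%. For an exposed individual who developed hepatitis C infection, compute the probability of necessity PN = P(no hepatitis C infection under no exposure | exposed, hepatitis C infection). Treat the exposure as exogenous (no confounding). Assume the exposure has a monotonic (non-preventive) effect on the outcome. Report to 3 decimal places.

p₁ = 0.109, p₀ = 0.0204.
Under exogeneity and monotonicity, PN = (p₁ − p₀) / p₁.
PN = (0.109 − 0.0204) / 0.109 = 0.0886 / 0.109 ≈ 0.8128

PN ≈ 0.813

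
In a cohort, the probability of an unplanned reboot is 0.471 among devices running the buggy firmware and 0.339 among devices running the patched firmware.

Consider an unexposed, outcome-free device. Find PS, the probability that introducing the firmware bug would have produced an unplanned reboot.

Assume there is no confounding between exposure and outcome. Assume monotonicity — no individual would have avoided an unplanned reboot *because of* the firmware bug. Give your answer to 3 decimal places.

PS ≈ 0.200

Let p₁ = 0.471, p₀ = 0.339.
Under exogeneity and monotonicity, PS = (p₁ − p₀) / (1 − p₀).
PS = (0.471 − 0.339) / (1 − 0.339) = 0.132 / 0.661 ≈ 0.1997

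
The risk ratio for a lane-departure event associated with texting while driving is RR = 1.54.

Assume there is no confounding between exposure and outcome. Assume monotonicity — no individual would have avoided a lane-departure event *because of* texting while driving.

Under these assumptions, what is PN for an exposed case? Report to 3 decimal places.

PN ≈ 0.351

Under exogeneity and monotonicity, PN = (RR − 1) / RR = 1 − 1/RR.
PN = (1.54 − 1) / 1.54 = 0.54 / 1.54 ≈ 0.3506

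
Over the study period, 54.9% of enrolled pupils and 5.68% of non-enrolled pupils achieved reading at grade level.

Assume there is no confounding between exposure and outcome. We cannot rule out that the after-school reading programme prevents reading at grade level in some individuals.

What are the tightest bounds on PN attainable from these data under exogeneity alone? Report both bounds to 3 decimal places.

0.897 ≤ PN ≤ 1.000

p₁ = 0.549, p₀ = 0.0568.
Under exogeneity alone the bounds on PN are max{0,(p₁−p₀)/p₁} ≤ PN ≤ min{1,(1−p₀)/p₁}.
  lower = (p₁ − p₀)/p₁ = 0.4922 / 0.549 ≈ 0.8965
  upper = min{1, (1 − p₀)/p₁} = 0.9432 / 0.549 ≈ 1.7180 → capped at 1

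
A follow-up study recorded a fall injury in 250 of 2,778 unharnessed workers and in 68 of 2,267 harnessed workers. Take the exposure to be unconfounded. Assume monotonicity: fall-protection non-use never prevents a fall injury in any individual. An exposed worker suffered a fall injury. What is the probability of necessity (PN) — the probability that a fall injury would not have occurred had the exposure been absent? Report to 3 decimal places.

p₁ = P(outcome | exposed) = 250/2778 = 0.089993
p₀ = P(outcome | unexposed) = 68/2267 = 0.029996
Under exogeneity and monotonicity, PN = (p₁ − p₀) / p₁.
PN = (0.089993 − 0.029996) / 0.089993 = 0.059997 / 0.089993 ≈ 0.6667

PN ≈ 0.667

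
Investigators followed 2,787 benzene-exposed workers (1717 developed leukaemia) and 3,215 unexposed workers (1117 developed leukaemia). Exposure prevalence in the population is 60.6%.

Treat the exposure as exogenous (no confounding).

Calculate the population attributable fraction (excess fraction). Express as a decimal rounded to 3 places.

PAF ≈ 0.319

p₁ = P(outcome | exposed) = 1717/2787 = 0.61607
p₀ = P(outcome | unexposed) = 1117/3215 = 0.34743
Overall risk P(Y=1) = π·p₁ + (1−π)·p₀ = 0.606×0.61607 + 0.394×0.34743 = 0.51023.
Under exogeneity, PAF = [P(Y=1) − p₀] / P(Y=1).
PAF = (0.51023 − 0.34743) / 0.51023 ≈ 0.3191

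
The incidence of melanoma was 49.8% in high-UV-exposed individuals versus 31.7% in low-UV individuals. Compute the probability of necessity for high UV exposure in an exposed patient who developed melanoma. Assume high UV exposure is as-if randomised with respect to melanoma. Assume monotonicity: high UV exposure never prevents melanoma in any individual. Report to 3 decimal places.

PN ≈ 0.363

p₁ = 0.498, p₀ = 0.317.
Under exogeneity and monotonicity, PN = (p₁ − p₀) / p₁.
PN = (0.498 − 0.317) / 0.498 = 0.181 / 0.498 ≈ 0.3635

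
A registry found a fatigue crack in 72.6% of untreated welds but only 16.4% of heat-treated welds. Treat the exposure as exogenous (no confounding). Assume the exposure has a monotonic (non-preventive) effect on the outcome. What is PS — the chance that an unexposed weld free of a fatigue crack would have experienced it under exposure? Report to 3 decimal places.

PS ≈ 0.672

p₁ = 0.726, p₀ = 0.164.
Under exogeneity and monotonicity, PS = (p₁ − p₀) / (1 − p₀).
PS = (0.726 − 0.164) / (1 − 0.164) = 0.562 / 0.836 ≈ 0.6722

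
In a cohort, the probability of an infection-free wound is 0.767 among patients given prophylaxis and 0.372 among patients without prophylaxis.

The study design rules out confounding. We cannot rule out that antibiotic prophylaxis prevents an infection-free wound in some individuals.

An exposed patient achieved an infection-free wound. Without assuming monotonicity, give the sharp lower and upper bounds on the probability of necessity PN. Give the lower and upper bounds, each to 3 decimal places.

Let p₁ = 0.767, p₀ = 0.372.
Under exogeneity alone the bounds on PN are max{0,(p₁−p₀)/p₁} ≤ PN ≤ min{1,(1−p₀)/p₁}.
  lower = (p₁ − p₀)/p₁ = 0.395 / 0.767 ≈ 0.5150
  upper = min{1, (1 − p₀)/p₁} = 0.628 / 0.767 ≈ 0.8188

0.515 ≤ PN ≤ 0.819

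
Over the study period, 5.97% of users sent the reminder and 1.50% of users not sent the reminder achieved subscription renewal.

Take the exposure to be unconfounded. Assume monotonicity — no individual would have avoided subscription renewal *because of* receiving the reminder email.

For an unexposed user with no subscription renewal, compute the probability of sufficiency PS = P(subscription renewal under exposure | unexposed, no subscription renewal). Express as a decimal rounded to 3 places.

PS ≈ 0.045

p₁ = 0.0597, p₀ = 0.015.
Under exogeneity and monotonicity, PS = (p₁ − p₀) / (1 − p₀).
PS = (0.0597 − 0.015) / (1 − 0.015) = 0.0447 / 0.985 ≈ 0.0454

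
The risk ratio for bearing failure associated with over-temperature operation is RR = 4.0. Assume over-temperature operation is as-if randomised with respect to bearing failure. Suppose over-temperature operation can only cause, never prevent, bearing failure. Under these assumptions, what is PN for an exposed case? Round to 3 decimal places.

PN ≈ 0.750

Under exogeneity and monotonicity, PN = (RR − 1) / RR = 1 − 1/RR.
PN = (4.0 − 1) / 4.0 = 3 / 4.0 ≈ 0.7500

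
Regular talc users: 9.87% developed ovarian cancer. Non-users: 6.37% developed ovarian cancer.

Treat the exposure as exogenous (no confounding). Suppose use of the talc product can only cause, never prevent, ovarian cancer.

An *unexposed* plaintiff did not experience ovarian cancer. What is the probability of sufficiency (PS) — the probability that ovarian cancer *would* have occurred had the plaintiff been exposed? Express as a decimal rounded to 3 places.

p₁ = 0.0987, p₀ = 0.0637.
Under exogeneity and monotonicity, PS = (p₁ − p₀) / (1 − p₀).
PS = (0.0987 − 0.0637) / (1 − 0.0637) = 0.035 / 0.9363 ≈ 0.0374

PS ≈ 0.037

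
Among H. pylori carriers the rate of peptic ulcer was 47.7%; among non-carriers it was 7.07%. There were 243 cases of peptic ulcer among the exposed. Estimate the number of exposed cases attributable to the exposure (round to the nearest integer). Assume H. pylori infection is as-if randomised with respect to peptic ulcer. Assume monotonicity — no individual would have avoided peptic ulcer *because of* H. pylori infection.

p₁ = 0.477, p₀ = 0.0707.
PN = (p₁ − p₀)/p₁ = (0.477 − 0.0707) / 0.477 ≈ 0.85178.
Attributable cases ≈ PN × (exposed cases) = 0.85178 × 243 ≈ 206.98.

about 207 cases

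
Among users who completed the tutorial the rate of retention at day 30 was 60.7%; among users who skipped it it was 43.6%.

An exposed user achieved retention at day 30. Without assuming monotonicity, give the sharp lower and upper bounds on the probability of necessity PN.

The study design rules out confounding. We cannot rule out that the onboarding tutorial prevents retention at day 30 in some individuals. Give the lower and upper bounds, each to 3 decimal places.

p₁ = 0.607, p₀ = 0.436.
Under exogeneity alone the bounds on PN are max{0,(p₁−p₀)/p₁} ≤ PN ≤ min{1,(1−p₀)/p₁}.
  lower = (p₁ − p₀)/p₁ = 0.171 / 0.607 ≈ 0.2817
  upper = min{1, (1 − p₀)/p₁} = 0.564 / 0.607 ≈ 0.9292

0.282 ≤ PN ≤ 0.929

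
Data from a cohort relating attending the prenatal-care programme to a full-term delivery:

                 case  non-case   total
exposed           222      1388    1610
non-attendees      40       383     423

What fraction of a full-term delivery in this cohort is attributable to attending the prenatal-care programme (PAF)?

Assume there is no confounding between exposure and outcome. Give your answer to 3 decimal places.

PAF ≈ 0.266

p₁ = P(outcome | exposed) = 222/1610 = 0.13789
p₀ = P(outcome | unexposed) = 40/423 = 0.094563
Exposure prevalence π = 1610/2033 = 0.79193; overall risk P(Y=1) = 0.12887.
Under exogeneity, PAF = [P(Y=1) − p₀]/P(Y=1).
PAF = (0.12887 − 0.094563) / 0.12887 ≈ 0.2662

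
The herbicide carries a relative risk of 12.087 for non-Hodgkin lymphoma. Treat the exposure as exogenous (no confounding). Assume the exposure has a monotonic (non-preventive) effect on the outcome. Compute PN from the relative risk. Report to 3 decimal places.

Under exogeneity and monotonicity, PN = (RR − 1) / RR = 1 − 1/RR.
PN = (12.087 − 1) / 12.087 = 11.09 / 12.087 ≈ 0.9173

PN ≈ 0.917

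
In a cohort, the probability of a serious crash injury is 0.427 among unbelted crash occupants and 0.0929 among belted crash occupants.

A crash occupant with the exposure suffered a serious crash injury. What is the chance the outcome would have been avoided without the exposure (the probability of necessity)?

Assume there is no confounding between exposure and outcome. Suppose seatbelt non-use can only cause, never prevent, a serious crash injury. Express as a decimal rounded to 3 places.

Let p₁ = 0.427, p₀ = 0.0929.
Under exogeneity and monotonicity, PN = (p₁ − p₀) / p₁.
PN = (0.427 − 0.0929) / 0.427 = 0.3341 / 0.427 ≈ 0.7824

PN ≈ 0.782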